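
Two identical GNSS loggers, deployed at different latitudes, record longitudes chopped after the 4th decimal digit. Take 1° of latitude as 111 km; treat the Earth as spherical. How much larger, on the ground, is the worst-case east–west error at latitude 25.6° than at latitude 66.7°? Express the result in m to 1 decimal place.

Truncating at 4 decimal places can drop up to a full unit in the last place, so the longitude may be off by as much as 0.0001°.
Error at 25.6° = 0.0001° × 111000 × cos 25.6° ≈ 11.1 × 0.9018 = 10.01 m.
At 66.7°: 0.0001° × 111000 × cos 66.7° = 0.0001 × 111000 × 0.3955 ≈ 4.3906 m.
Difference: 10.01 − 4.3906 = 5.6198 m.

5.6 m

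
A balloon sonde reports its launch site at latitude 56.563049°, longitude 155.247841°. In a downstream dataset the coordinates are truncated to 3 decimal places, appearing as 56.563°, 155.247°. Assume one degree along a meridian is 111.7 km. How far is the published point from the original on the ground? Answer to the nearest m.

The latitude changed by +0.000049° and the longitude by +0.000841°.
North–south shift: 0.000049 × 111700 = 5.4733 m.
E–W at 56.563°: 0.000841° × 111700 × cos 56.563° = 0.000841 × 111700 × 0.5510 ≈ 51.7626 m.
Distance: √(5.4733² + 51.7626²) ≈ 52.0512 m.

52 m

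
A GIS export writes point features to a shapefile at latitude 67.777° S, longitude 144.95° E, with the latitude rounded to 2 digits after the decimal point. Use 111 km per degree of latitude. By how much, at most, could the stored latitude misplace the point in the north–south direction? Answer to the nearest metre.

555 metres

Rounding to 2 decimal places leaves the latitude within ±0.005° of the true value.
So the N–S error is at most 0.005 × 111000 = 555 m.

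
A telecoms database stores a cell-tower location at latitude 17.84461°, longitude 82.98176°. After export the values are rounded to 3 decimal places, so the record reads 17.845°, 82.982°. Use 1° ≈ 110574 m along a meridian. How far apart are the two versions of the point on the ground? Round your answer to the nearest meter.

50 meters

The latitude changed by -0.00039° and the longitude by -0.00024°.
N–S: -0.00039° × 110574 m/° = -43.1239 m.
East–west at this latitude: -0.00024° × 110574 × cos 17.845° ≈ -0.00024 × 105254 = -25.261 m.
Distance: √(43.1239² + 25.261²) ≈ 49.9779 m.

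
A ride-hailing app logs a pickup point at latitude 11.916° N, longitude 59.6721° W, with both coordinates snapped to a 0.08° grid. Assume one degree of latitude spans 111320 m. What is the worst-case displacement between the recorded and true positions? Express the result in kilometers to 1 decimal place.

6.2 kilometers

With a 0.08° grid the true value lies within half a step, ±0.08°/2 = ±0.04°, of the stored one.
Latitude error → 0.04 × 111320 = 4452.8 m along the meridian.
E–W at 11.916°: 0.04° × 111320 × cos 11.916° = 0.04 × 111320 × 0.9785 ≈ 4356.85 m.
Combining orthogonally: (4452.8² + 4356.85²)^½ ≈ 6229.73 m.
That is 6229.73 m = 6.2297 km.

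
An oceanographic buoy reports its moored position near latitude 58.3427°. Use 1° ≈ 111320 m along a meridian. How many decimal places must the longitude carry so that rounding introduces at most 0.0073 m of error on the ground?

7

At 58.3427° one degree of longitude covers 111320 × cos 58.3427° ≈ 111320 × 0.5248 ≈ 58424.9 m.
With N decimal places the half-ulp bound is 0.5·10⁻ᴺ°, or 0.5·10⁻ᴺ × 58424.9 m on the ground.
Setting 29212.5 × 10⁻ᴺ ≤ 0.0073 gives 10ᴺ ≥ 4.002e+06, i.e. N ≥ 6.60.
N = 6 would give 0.0292 m (too coarse); N = 7 gives 0.00292 m ≤ 0.0073 m.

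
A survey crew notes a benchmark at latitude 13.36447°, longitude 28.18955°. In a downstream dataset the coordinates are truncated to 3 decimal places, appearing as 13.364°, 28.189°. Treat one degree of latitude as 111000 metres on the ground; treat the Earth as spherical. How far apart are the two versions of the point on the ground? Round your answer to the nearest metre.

79 metres

The latitude changed by +0.00047° and the longitude by +0.00055°.
North–south shift: 0.00047 × 111000 = 52.17 m.
E–W at 13.364°: 0.00055° × 111000 × cos 13.364° = 0.00055 × 111000 × 0.9729 ≈ 59.3968 m.
Combined displacement = (52.17² + 59.3968²)^½ ≈ 79.055 m.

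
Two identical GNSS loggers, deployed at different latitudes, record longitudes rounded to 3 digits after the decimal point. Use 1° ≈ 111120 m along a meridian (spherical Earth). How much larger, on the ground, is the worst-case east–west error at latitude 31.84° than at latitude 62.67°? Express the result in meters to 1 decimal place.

Rounding to 3 decimal places leaves the longitude within ±0.0005° of the true value.
Error at 31.84° = 0.0005° × 111120 × cos 31.84° ≈ 55.56 × 0.8495 = 47.2 m.
Error at 62.67° = 0.0005° × 111120 × cos 62.67° ≈ 55.56 × 0.4591 = 25.508 m.
Difference: 47.2 − 25.508 = 21.691 m.

21.7 meters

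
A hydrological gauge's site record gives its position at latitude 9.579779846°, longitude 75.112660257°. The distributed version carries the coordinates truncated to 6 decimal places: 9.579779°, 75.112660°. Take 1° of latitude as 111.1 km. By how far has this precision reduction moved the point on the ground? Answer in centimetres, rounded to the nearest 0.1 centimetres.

9.8 centimetres

The latitude changed by +0.000000846° and the longitude by +0.000000257°.
N–S: 0.000000846° × 111100 m/° = 0.0939906 m.
E–W at 9.57978°: 0.000000257° × 111100 × cos 9.57978° = 0.000000257 × 111100 × 0.9861 ≈ 0.0281545 m.
Hypotenuse of the two orthogonal shifts: √(0.0939906² + 0.0281545²) = 0.0981168 m.
That is 0.0981168 m = 9.8117 cm.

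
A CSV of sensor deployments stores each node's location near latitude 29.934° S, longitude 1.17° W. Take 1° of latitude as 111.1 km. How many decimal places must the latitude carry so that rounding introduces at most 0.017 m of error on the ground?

One degree of latitude covers 111100 m.
With N decimal places the half-ulp bound is 0.5·10⁻ᴺ°, or 0.5·10⁻ᴺ × 111100 m on the ground.
Setting 55550 × 10⁻ᴺ ≤ 0.017 gives 10ᴺ ≥ 3.268e+06, i.e. N ≥ 6.51.
So 7 decimal places suffice (0.00556 m); 6 would allow up to 0.0555 m.

7 decimal places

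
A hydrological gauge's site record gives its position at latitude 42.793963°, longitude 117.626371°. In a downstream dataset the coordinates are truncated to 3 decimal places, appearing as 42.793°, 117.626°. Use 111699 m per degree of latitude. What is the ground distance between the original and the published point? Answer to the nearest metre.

The latitude changed by +0.000963° and the longitude by +0.000371°.
North–south shift: 0.000963 × 111699 = 107.566 m.
East–west at this latitude: 0.000371° × 111699 × cos 42.793° ≈ 0.000371 × 81966.2 = 30.4094 m.
Distance: √(107.566² + 30.4094²) ≈ 111.782 m.

112 metres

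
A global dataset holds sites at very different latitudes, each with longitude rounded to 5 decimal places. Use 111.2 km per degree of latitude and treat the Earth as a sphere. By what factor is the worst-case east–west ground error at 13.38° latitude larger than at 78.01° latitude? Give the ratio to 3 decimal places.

Rounding to 5 decimal places leaves the longitude within ±5e-06° of the true value.
At 13.38°: 5e-06° × 111200 × cos 13.38° = 5e-06 × 111200 × 0.9729 ≈ 0.54091 m.
Error at 78.01° = 5e-06° × 111200 × cos 78.01° ≈ 0.556 × 0.2077 = 0.1155 m.
Ratio: 0.54091 / 0.1155 = cos 13.38° / cos 78.01° ≈ 4.6830.

4.683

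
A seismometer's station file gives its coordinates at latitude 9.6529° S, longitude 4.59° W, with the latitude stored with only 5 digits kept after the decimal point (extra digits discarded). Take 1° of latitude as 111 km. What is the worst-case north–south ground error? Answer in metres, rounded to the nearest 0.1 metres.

1.1 metres

Truncating at 5 decimal places can drop up to a full unit in the last place, so the latitude may be off by as much as 1e-05°.
North–south distance: 1e-05° × 111000 m/° = 1.11 m.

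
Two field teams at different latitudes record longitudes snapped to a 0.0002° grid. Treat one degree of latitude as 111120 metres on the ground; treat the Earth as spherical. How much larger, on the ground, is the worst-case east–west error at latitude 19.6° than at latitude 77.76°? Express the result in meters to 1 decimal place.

With a 0.0002° grid the true value lies within half a step, ±0.0002°/2 = ±0.0001°, of the stored one.
Error at 19.6° = 0.0001° × 111120 × cos 19.6° ≈ 11.112 × 0.9421 = 10.468 m.
At 77.76°: 0.0001° × 111120 × cos 77.76° = 0.0001 × 111120 × 0.2120 ≈ 2.3558 m.
So the lower-latitude error exceeds the higher by 10.468 − 2.3558 = 8.1123 m.

8.1 meters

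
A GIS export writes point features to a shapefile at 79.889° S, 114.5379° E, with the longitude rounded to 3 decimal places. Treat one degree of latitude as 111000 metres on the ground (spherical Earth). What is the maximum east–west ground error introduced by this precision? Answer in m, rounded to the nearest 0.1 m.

9.7 m

Rounding to 3 decimal places leaves the longitude within ±0.0005° of the true value.
One degree of longitude at 79.889° is 111000 × cos 79.889° ≈ 111000 × 0.1756 = 19486.7 m.
Maximum E–W displacement: 0.0005 × 19486.7 = 9.74334 m.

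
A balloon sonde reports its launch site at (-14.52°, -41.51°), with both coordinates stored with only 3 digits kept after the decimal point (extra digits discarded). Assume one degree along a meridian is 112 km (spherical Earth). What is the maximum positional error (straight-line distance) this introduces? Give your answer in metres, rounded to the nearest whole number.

Truncating at 3 decimal places can drop up to a full unit in the last place, so each coordinate may be off by as much as 0.001°.
Latitude error → 0.001 × 112000 = 112 m along the meridian.
Longitude error → 0.001 × 112000 × cos 14.52° = 0.001 × 112000 × 0.9681 ≈ 108.423 m.
The two errors are perpendicular, so the maximum displacement is √(112² + 108.423²) ≈ 155.883 m.

156 metres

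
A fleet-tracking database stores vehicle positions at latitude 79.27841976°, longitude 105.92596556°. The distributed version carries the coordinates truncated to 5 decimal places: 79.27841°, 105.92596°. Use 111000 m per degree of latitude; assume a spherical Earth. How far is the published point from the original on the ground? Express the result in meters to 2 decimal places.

1.09 meters

The latitude changed by +0.00000976° and the longitude by +0.00000556°.
N–S: 0.00000976° × 111000 m/° = 1.08336 m.
E–W at 79.2784°: 0.00000556° × 111000 × cos 79.2784° = 0.00000556 × 111000 × 0.1860 ≈ 0.114815 m.
Combined displacement = (1.08336² + 0.114815²)^½ ≈ 1.08943 m.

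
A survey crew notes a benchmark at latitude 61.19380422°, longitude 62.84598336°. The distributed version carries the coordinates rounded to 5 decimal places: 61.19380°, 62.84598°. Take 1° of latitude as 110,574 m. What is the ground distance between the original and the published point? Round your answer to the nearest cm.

50 cm

Δlat = 61.19380422 − 61.19380 = +0.00000422°; Δlon = 62.84598336 − 62.84598 = +0.00000336°.
North–south shift: 0.00000422 × 110574 = 0.466622 m.
East–west at this latitude: 0.00000336° × 110574 × cos 61.1938° ≈ 0.00000336 × 53279.9 = 0.179021 m.
Distance: √(0.466622² + 0.179021²) ≈ 0.499785 m.
That is 0.499785 m = 49.978 cm.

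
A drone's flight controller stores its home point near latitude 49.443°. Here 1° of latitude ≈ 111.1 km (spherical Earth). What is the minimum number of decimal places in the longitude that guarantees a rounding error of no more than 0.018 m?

7 decimal places

At 49.443° one degree of longitude covers 111100 × cos 49.443° ≈ 111100 × 0.6502 ≈ 72237.7 m.
Rounding to N decimal places gives at most 0.5 × 10⁻ᴺ degrees of error, i.e. 0.5 × 10⁻ᴺ × 72237.7 m.
Need 0.5 × 72237.7 × 10⁻ᴺ ≤ 0.018 → 10⁻ᴺ ≤ 4.984e-07, so N ≥ 6.30.
N = 6 would give 0.0361 m (too coarse); N = 7 gives 0.00361 m ≤ 0.018 m.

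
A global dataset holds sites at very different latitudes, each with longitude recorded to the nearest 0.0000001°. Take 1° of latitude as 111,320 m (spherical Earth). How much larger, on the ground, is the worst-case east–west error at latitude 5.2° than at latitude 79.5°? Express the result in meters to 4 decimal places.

0.0045 meters

Rounding to 7 decimal places leaves the longitude within ±5e-08° of the true value.
At 5.2°: 5e-08° × 111320 × cos 5.2° = 5e-08 × 111320 × 0.9959 ≈ 0.0055431 m.
At 79.5°: 5e-08° × 111320 × cos 79.5° = 5e-08 × 111320 × 0.1822 ≈ 0.0010143 m.
Difference: 0.0055431 − 0.0010143 = 0.0045288 m.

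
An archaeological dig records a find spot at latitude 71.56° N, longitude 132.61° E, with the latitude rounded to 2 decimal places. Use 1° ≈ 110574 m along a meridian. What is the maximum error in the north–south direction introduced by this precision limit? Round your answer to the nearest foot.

Rounding to 2 decimal places leaves the latitude within ±0.005° of the true value.
North–south distance: 0.005° × 110574 m/° = 552.87 m.
In feet: 552.87 m ÷ 0.3048 ≈ 1813.9 ft.

1814 feet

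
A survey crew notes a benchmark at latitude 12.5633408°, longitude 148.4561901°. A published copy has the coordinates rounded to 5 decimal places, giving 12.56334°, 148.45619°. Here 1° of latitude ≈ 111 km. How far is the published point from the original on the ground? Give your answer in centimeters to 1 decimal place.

8.9 centimeters

Δlat = 12.5633408 − 12.56334 = +0.0000008°; Δlon = 148.4561901 − 148.45619 = +0.0000001°.
North–south shift: 0.0000008 × 111000 = 0.0888 m.
East–west at this latitude: 0.0000001° × 111000 × cos 12.5633° ≈ 0.0000001 × 108342 = 0.0108342 m.
Hypotenuse of the two orthogonal shifts: √(0.0888² + 0.0108342²) = 0.0894585 m.
That is 0.0894585 m = 8.9458 cm.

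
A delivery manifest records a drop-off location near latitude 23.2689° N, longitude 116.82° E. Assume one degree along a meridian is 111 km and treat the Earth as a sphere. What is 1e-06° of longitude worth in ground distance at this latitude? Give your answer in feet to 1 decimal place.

0.3 feet

One degree of longitude here spans 111000 × cos 23.2689° = 111000 × 0.9187 ≈ 101971 m; 1e-06° of that is 0.101971 m.
In feet: 0.101971 m ÷ 0.3048 ≈ 0.33455 ft.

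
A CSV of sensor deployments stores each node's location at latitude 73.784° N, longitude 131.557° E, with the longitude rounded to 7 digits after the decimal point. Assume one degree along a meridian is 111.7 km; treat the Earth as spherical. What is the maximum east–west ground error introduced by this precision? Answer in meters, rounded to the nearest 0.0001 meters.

Rounding to 7 decimal places leaves the longitude within ±5e-08° of the true value.
One degree of longitude at 73.784° is 111700 × cos 73.784° ≈ 111700 × 0.2793 = 31193.3 m.
So at most 5e-08° × 31193.3 ≈ 0.00155966 m east–west.

0.0016 meters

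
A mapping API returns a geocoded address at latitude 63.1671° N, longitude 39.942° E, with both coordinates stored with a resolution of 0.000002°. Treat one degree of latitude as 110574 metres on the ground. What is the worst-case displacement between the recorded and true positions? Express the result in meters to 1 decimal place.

With a 0.000002° grid the true value lies within half a step, ±0.000002°/2 = ±1e-06°, of the stored one.
N–S: 1e-06° × 110574 m/° = 0.110574 m.
East–west component at 63.1671°: 1e-06° × 110574 × cos 63.1671° ≈ 1e-06 × 49912 ≈ 0.049912 m.
The two errors are perpendicular, so the maximum displacement is √(0.110574² + 0.049912²) ≈ 0.121317 m.

0.1 meters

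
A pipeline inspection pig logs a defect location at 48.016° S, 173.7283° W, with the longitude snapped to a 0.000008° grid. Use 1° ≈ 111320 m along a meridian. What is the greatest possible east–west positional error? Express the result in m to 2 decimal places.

0.30 m

With a 0.000008° grid the true value lies within half a step, ±0.000008°/2 = ±4e-06°, of the stored one.
Parallels shrink by cos φ, so at 48.016° a degree of longitude is 111320 × 0.6689 ≈ 74464.5 m.
So at most 4e-06° × 74464.5 ≈ 0.297858 m east–west.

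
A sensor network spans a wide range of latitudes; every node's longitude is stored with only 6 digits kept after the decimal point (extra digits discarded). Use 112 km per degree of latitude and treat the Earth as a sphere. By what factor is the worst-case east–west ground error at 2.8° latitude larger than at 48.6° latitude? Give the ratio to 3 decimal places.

Truncating at 6 decimal places can drop up to a full unit in the last place, so the longitude may be off by as much as 1e-06°.
Error at 2.8° = 1e-06° × 112000 × cos 2.8° ≈ 0.112 × 0.9988 = 0.11187 m.
Error at 48.6° = 1e-06° × 112000 × cos 48.6° ≈ 0.112 × 0.6613 = 0.074067 m.
Ratio: 0.11187 / 0.074067 = cos 2.8° / cos 48.6° ≈ 1.5103.

1.510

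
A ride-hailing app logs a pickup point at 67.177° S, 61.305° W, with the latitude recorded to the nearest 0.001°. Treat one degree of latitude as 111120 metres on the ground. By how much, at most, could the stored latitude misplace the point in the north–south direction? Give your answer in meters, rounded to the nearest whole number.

Rounding to 3 decimal places leaves the latitude within ±0.0005° of the true value.
So the N–S error is at most 0.0005 × 111120 = 55.56 m.

56 meters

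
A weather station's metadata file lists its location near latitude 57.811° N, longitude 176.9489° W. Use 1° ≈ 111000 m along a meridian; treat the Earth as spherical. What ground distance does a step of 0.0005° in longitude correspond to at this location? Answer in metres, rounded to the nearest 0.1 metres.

One degree of longitude here spans 111000 × cos 57.811° = 111000 × 0.5327 ≈ 59131.2 m; 0.0005° of that is 29.5656 m.

29.6 metres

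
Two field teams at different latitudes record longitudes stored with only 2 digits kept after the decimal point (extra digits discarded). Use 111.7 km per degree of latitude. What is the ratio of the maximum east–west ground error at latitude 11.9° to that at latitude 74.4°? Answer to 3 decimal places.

Truncating at 2 decimal places can drop up to a full unit in the last place, so the longitude may be off by as much as 0.01°.
Error at 11.9° = 0.01° × 111700 × cos 11.9° ≈ 1117 × 0.9785 = 1093 m.
Error at 74.4° = 0.01° × 111700 × cos 74.4° ≈ 1117 × 0.2689 = 300.38 m.
The ratio reduces to cos 11.9° / cos 74.4° = 0.9785/0.2689 ≈ 3.6387.

3.639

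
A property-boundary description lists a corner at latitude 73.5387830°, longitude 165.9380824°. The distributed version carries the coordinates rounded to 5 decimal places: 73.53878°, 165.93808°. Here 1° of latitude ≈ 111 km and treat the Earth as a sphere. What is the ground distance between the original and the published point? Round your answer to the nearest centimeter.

34 centimeters

Δlat = 73.5387830 − 73.53878 = +0.0000030°; Δlon = 165.9380824 − 165.93808 = +0.0000024°.
North–south shift: 0.0000030 × 111000 = 0.333 m.
East–west at this latitude: 0.0000024° × 111000 × cos 73.5388° ≈ 0.0000024 × 31453.7 = 0.0754888 m.
Distance: √(0.333² + 0.0754888²) ≈ 0.341449 m.
That is 0.341449 m = 34.145 cm.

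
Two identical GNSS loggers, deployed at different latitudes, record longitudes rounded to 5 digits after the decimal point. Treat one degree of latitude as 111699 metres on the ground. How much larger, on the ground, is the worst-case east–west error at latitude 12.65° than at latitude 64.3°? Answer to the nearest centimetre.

Rounding to 5 decimal places leaves the longitude within ±5e-06° of the true value.
Error at 12.65° = 5e-06° × 111699 × cos 12.65° ≈ 0.5585 × 0.9757 = 0.54494 m.
Error at 64.3° = 5e-06° × 111699 × cos 64.3° ≈ 0.5585 × 0.4337 = 0.2422 m.
Difference: 0.54494 − 0.2422 = 0.30274 m.
That is 0.302742 m = 30.274 cm.

30 centimetres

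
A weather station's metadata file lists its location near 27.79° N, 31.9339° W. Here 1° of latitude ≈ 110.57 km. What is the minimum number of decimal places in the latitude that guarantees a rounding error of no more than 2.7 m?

One degree of latitude covers 110570 m.
With N decimal places the half-ulp bound is 0.5·10⁻ᴺ°, or 0.5·10⁻ᴺ × 110570 m on the ground.
Need 0.5 × 110570 × 10⁻ᴺ ≤ 2.7 → 10⁻ᴺ ≤ 4.884e-05, so N ≥ 4.31.
So 5 decimal places suffice (0.553 m); 4 would allow up to 5.53 m.

5 decimal places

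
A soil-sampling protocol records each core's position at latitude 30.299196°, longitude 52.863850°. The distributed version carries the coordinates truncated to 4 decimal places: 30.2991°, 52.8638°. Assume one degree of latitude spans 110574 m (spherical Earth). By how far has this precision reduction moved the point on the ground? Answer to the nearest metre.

Δlat = 30.299196 − 30.2991 = +0.000096°; Δlon = 52.863850 − 52.8638 = +0.000050°.
N–S: 0.000096° × 110574 m/° = 10.6151 m.
East–west at this latitude: 0.000050° × 110574 × cos 30.2991° ≈ 0.000050 × 95470 = 4.7735 m.
Combined displacement = (10.6151² + 4.7735²)^½ ≈ 11.639 m.

12 metres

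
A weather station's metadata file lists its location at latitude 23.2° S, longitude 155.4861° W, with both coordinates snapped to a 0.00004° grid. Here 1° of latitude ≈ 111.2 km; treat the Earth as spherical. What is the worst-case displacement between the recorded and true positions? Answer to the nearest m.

3 m

With a 0.00004° grid the true value lies within half a step, ±0.00004°/2 = ±2e-05°, of the stored one.
N–S: 2e-05° × 111200 m/° = 2.224 m.
East–west component at 23.2°: 2e-05° × 111200 × cos 23.2° ≈ 2e-05 × 102208 ≈ 2.04416 m.
The two errors are perpendicular, so the maximum displacement is √(2.224² + 2.04416²) ≈ 3.02072 m.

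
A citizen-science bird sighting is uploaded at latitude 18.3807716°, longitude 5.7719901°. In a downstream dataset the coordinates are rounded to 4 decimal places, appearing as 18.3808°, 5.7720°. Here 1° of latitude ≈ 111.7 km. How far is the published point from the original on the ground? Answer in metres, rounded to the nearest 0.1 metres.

3.3 metres

Δlat = 18.3807716 − 18.3808 = -0.0000284°; Δlon = 5.7719901 − 5.7720 = -0.0000099°.
N–S: -0.0000284° × 111700 m/° = -3.17228 m.
East–west at this latitude: -0.0000099° × 111700 × cos 18.3808° ≈ -0.0000099 × 106001 = -1.04941 m.
Hypotenuse of the two orthogonal shifts: √(3.17228² + 1.04941²) = 3.34135 m.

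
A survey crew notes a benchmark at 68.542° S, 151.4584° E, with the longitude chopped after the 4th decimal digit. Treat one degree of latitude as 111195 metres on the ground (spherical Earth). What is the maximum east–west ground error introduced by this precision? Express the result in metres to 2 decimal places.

Truncating at 4 decimal places can drop up to a full unit in the last place, so the longitude may be off by as much as 0.0001°.
Parallels shrink by cos φ, so at 68.542° a degree of longitude is 111195 × 0.3658 ≈ 40677.3 m.
East–west error: 0.0001° × 40677.3 m/° ≈ 4.06773 m.

4.07 metres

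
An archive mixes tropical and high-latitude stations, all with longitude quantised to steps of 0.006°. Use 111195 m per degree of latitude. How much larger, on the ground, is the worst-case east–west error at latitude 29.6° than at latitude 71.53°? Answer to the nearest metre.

184 metres

With a 0.006° grid the true value lies within half a step, ±0.006°/2 = ±0.003°, of the stored one.
At 29.6°: 0.003° × 111195 × cos 29.6° = 0.003 × 111195 × 0.8695 ≈ 290.05 m.
At 71.53°: 0.003° × 111195 × cos 71.53° = 0.003 × 111195 × 0.3168 ≈ 105.68 m.
Difference: 290.05 − 105.68 = 184.37 m.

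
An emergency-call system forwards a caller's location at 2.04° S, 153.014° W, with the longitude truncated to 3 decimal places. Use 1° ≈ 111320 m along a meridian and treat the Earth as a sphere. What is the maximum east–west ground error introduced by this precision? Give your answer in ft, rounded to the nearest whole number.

365 ft

Truncating at 3 decimal places can drop up to a full unit in the last place, so the longitude may be off by as much as 0.001°.
One degree of longitude at 2.04° is 111320 × cos 2.04° ≈ 111320 × 0.9994 = 111249 m.
So at most 0.001° × 111249 ≈ 111.249 m east–west.
Converting: 111.249 m × 3.2808 ft/m ≈ 364.99 ft.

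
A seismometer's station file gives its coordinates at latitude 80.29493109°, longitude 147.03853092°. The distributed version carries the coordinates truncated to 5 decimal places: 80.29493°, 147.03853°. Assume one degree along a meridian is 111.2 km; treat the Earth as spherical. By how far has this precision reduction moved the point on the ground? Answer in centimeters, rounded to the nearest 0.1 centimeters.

12.2 centimeters

Δlat = 80.29493109 − 80.29493 = +0.00000109°; Δlon = 147.03853092 − 147.03853 = +0.00000092°.
N–S: 0.00000109° × 111200 m/° = 0.121208 m.
E–W at 80.2949°: 0.00000092° × 111200 × cos 80.2949° = 0.00000092 × 111200 × 0.1686 ≈ 0.0172461 m.
Hypotenuse of the two orthogonal shifts: √(0.121208² + 0.0172461²) = 0.122429 m.
That is 0.122429 m = 12.243 cm.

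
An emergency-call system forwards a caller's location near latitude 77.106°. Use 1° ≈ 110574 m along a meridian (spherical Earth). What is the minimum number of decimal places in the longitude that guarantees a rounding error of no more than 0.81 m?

At 77.106° one degree of longitude covers 110574 × cos 77.106° ≈ 110574 × 0.2231 ≈ 24674.4 m.
With N decimal places the half-ulp bound is 0.5·10⁻ᴺ°, or 0.5·10⁻ᴺ × 24674.4 m on the ground.
Setting 12337.2 × 10⁻ᴺ ≤ 0.81 gives 10ᴺ ≥ 1.523e+04, i.e. N ≥ 4.18.
N = 4 would give 1.23 m (too coarse); N = 5 gives 0.123 m ≤ 0.81 m.

5 decimal places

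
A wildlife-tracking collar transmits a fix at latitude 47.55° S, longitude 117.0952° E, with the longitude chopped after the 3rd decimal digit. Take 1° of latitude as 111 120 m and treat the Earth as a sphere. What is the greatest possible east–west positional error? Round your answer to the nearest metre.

75 metres

Truncating at 3 decimal places can drop up to a full unit in the last place, so the longitude may be off by as much as 0.001°.
Parallels shrink by cos φ, so at 47.55° a degree of longitude is 111120 × 0.6749 ≈ 75000.1 m.
So at most 0.001° × 75000.1 ≈ 75.0001 m east–west.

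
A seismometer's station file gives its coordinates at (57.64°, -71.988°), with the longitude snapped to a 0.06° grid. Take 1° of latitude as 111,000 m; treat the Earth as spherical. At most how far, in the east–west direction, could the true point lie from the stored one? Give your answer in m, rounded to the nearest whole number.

1782 m

With a 0.06° grid the true value lies within half a step, ±0.06°/2 = ±0.03°, of the stored one.
One degree of longitude at 57.64° is 111000 × cos 57.64° ≈ 111000 × 0.5352 = 59411.3 m.
East–west error: 0.03° × 59411.3 m/° ≈ 1782.34 m.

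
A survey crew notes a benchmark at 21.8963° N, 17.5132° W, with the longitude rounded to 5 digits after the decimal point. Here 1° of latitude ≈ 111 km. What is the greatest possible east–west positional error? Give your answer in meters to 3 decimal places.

0.515 meters

Rounding to 5 decimal places leaves the longitude within ±5e-06° of the true value.
Parallels shrink by cos φ, so at 21.8963° a degree of longitude is 111000 × 0.9279 ≈ 102992 m.
So at most 5e-06° × 102992 ≈ 0.514962 m east–west.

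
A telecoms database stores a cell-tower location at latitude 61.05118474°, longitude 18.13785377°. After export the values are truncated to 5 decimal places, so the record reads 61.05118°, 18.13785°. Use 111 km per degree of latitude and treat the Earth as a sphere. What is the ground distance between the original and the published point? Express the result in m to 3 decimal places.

0.564 m

The latitude changed by +0.00000474° and the longitude by +0.00000377°.
North–south shift: 0.00000474 × 111000 = 0.52614 m.
E–W at 61.0512°: 0.00000377° × 111000 × cos 61.0512° = 0.00000377 × 111000 × 0.4840 ≈ 0.202551 m.
Combined displacement = (0.52614² + 0.202551²)^½ ≈ 0.563782 m.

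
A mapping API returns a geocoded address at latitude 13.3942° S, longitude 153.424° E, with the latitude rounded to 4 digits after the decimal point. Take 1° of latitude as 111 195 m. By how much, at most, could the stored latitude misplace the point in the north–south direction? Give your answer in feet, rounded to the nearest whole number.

Rounding to 4 decimal places leaves the latitude within ±5e-05° of the true value.
So the N–S error is at most 5e-05 × 111195 = 5.55975 m.
In feet: 5.55975 m ÷ 0.3048 ≈ 18.241 ft.

18 feet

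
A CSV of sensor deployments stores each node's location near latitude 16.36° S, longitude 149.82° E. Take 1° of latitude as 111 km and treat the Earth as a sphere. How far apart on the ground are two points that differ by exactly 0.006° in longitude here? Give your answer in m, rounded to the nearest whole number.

At 16.36° a degree of longitude is 111000 × cos 16.36° ≈ 106506 m, so 0.006° corresponds to 639.034 m.

639 m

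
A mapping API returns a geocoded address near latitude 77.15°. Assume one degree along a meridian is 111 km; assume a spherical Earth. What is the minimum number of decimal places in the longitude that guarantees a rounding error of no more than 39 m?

At 77.15° one degree of longitude covers 111000 × cos 77.15° ≈ 111000 × 0.2224 ≈ 24686.3 m.
With N decimal places the half-ulp bound is 0.5·10⁻ᴺ°, or 0.5·10⁻ᴺ × 24686.3 m on the ground.
Need 0.5 × 24686.3 × 10⁻ᴺ ≤ 39 → 10⁻ᴺ ≤ 3.160e-03, so N ≥ 2.50.
N = 2 would give 123 m (too coarse); N = 3 gives 12.3 m ≤ 39 m.

3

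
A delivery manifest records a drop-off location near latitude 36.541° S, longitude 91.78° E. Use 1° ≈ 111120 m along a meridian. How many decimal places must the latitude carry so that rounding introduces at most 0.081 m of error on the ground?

6 decimal places

One degree of latitude covers 111120 m.
N decimal places → at most half a unit in the last place, 0.5 × 10⁻ᴺ° = 111120/2 × 10⁻ᴺ m.
Setting 55560 × 10⁻ᴺ ≤ 0.081 gives 10ᴺ ≥ 6.859e+05, i.e. N ≥ 5.84.
N = 5 would give 0.556 m (too coarse); N = 6 gives 0.0556 m ≤ 0.081 m.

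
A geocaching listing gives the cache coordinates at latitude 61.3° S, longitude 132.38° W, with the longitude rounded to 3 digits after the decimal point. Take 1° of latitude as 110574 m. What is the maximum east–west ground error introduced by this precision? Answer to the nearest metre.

Rounding to 3 decimal places leaves the longitude within ±0.0005° of the true value.
One degree of longitude at 61.3° is 110574 × cos 61.3° ≈ 110574 × 0.4802 = 53100.2 m.
East–west error: 0.0005° × 53100.2 m/° ≈ 26.5501 m.

27 metres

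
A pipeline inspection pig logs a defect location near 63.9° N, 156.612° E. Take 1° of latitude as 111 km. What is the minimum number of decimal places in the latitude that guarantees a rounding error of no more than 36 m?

4 decimal places

One degree of latitude covers 111000 m.
N decimal places → at most half a unit in the last place, 0.5 × 10⁻ᴺ° = 111000/2 × 10⁻ᴺ m.
Setting 55500 × 10⁻ᴺ ≤ 36 gives 10ᴺ ≥ 1542, i.e. N ≥ 3.19.
N = 3 would give 55.5 m (too coarse); N = 4 gives 5.55 m ≤ 36 m.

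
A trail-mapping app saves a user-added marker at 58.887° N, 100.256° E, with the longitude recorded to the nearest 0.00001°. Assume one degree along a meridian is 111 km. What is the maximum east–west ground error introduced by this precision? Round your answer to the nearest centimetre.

Rounding to 5 decimal places leaves the longitude within ±5e-06° of the true value.
Parallels shrink by cos φ, so at 58.887° a degree of longitude is 111000 × 0.5167 ≈ 57356.8 m.
So at most 5e-06° × 57356.8 ≈ 0.286784 m east–west.
That is 0.286784 m = 28.678 cm.

29 centimetres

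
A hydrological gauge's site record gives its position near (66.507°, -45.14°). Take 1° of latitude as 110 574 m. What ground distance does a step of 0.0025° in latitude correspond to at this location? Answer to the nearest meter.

0.0025° × 110574 m/° = 276.435 m.

276 meters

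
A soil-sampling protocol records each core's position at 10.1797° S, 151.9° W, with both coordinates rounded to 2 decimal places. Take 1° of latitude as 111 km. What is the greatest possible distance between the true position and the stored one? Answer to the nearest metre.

Rounding to 2 decimal places leaves each coordinate within ±0.005° of the true value.
Latitude error → 0.005 × 111000 = 555 m along the meridian.
Longitude error → 0.005 × 111000 × cos 10.1797° = 0.005 × 111000 × 0.9843 ≈ 546.263 m.
Combining orthogonally: (555² + 546.263²)^½ ≈ 778.735 m.

779 metres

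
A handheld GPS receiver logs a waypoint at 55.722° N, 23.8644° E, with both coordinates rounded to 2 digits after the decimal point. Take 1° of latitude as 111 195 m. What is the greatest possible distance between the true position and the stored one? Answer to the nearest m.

638 m

Rounding to 2 decimal places leaves each coordinate within ±0.005° of the true value.
N–S: 0.005° × 111195 m/° = 555.975 m.
East–west component at 55.722°: 0.005° × 111195 × cos 55.722° ≈ 0.005 × 62626 ≈ 313.13 m.
Combining orthogonally: (555.975² + 313.13²)^½ ≈ 638.09 m.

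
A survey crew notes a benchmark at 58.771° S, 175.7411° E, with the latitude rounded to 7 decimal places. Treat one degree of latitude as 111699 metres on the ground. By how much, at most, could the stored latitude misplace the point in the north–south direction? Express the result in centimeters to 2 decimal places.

0.56 centimeters

Rounding to 7 decimal places leaves the latitude within ±5e-08° of the true value.
Along the meridian that is 5e-08° × 111699 m/° = 0.00558495 m.
That is 0.00558495 m = 0.55849 cm.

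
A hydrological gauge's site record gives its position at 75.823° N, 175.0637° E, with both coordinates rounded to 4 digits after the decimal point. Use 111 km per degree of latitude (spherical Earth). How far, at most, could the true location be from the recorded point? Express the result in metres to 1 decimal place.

Rounding to 4 decimal places leaves each coordinate within ±5e-05° of the true value.
North–south component: 5e-05° × 111000 = 5.55 m.
East–west component at 75.823°: 5e-05° × 111000 × cos 75.823° ≈ 5e-05 × 27185.9 ≈ 1.3593 m.
Combining orthogonally: (5.55² + 1.3593²)^½ ≈ 5.71403 m.

5.7 metres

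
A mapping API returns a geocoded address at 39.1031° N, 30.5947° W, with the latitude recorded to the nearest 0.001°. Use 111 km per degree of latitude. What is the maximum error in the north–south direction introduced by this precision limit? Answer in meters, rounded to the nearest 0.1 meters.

Rounding to 3 decimal places leaves the latitude within ±0.0005° of the true value.
So the N–S error is at most 0.0005 × 111000 = 55.5 m.

55.5 meters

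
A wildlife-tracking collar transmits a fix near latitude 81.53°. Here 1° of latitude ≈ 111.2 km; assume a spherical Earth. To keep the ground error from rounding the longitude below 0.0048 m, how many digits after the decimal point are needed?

7 decimal places

At 81.53° one degree of longitude covers 111200 × cos 81.53° ≈ 111200 × 0.1473 ≈ 16378.8 m.
Rounding to N decimal places gives at most 0.5 × 10⁻ᴺ degrees of error, i.e. 0.5 × 10⁻ᴺ × 16378.8 m.
Setting 8189.41 × 10⁻ᴺ ≤ 0.0048 gives 10ᴺ ≥ 1.706e+06, i.e. N ≥ 6.23.
N = 6 would give 0.00819 m (too coarse); N = 7 gives 0.000819 m ≤ 0.0048 m.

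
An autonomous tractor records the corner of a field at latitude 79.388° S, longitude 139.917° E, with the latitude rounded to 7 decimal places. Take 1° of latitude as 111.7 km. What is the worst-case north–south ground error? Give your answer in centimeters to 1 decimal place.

Rounding to 7 decimal places leaves the latitude within ±5e-08° of the true value.
So the N–S error is at most 5e-08 × 111700 = 0.005585 m.
That is 0.005585 m = 0.5585 cm.

0.6 centimeters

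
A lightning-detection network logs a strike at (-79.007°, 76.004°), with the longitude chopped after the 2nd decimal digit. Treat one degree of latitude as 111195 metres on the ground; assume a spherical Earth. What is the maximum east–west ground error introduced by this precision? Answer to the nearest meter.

Truncating at 2 decimal places can drop up to a full unit in the last place, so the longitude may be off by as much as 0.01°.
One degree of longitude at 79.007° is 111195 × cos 79.007° ≈ 111195 × 0.1907 = 21203.7 m.
So at most 0.01° × 21203.7 ≈ 212.037 m east–west.

212 meters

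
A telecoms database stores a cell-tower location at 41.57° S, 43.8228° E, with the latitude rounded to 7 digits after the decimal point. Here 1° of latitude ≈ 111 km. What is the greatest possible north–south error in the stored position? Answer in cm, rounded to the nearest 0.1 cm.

0.6 cm

Rounding to 7 decimal places leaves the latitude within ±5e-08° of the true value.
North–south distance: 5e-08° × 111000 m/° = 0.00555 m.
That is 0.00555 m = 0.555 cm.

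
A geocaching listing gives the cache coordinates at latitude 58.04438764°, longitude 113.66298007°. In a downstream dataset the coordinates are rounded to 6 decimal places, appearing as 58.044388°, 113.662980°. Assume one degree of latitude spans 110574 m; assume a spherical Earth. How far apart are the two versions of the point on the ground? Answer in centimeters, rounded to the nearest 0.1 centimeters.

Δlat = 58.04438764 − 58.044388 = -0.00000036°; Δlon = 113.66298007 − 113.662980 = +0.00000007°.
N–S: -0.00000036° × 110574 m/° = -0.0398066 m.
E–W at 58.0444°: 0.00000007° × 110574 × cos 58.0444° = 0.00000007 × 110574 × 0.5293 ≈ 0.00409658 m.
Combined displacement = (0.0398066² + 0.00409658²)^½ ≈ 0.0400169 m.
That is 0.0400169 m = 4.0017 cm.

4.0 centimeters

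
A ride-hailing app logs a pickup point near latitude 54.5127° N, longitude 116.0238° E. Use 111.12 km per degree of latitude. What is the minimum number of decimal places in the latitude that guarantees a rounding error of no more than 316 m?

One degree of latitude covers 111120 m.
Rounding to N decimal places gives at most 0.5 × 10⁻ᴺ degrees of error, i.e. 0.5 × 10⁻ᴺ × 111120 m.
Need 0.5 × 111120 × 10⁻ᴺ ≤ 316 → 10⁻ᴺ ≤ 5.688e-03, so N ≥ 2.25.
So 3 decimal places suffice (55.6 m); 2 would allow up to 556 m.

3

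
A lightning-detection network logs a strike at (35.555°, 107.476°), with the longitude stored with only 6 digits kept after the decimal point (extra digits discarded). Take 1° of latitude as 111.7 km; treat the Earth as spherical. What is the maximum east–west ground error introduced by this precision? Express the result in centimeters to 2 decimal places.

9.09 centimeters

Truncating at 6 decimal places can drop up to a full unit in the last place, so the longitude may be off by as much as 1e-06°.
Parallels shrink by cos φ, so at 35.555° a degree of longitude is 111700 × 0.8136 ≈ 90874.4 m.
Maximum E–W displacement: 1e-06 × 90874.4 = 0.0908744 m.
That is 0.0908744 m = 9.0874 cm.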